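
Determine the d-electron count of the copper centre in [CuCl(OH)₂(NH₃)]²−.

Each chloride is −1; each hydroxide is −1; ammonia is neutral; balancing the −2 overall charge requires Cu(I).
Group 11 minus oxidation state 1 gives a d¹⁰ configuration.

d10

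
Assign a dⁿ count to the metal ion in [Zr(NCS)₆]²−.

Summing ligand charges against the −2 overall charge gives an oxidation state of +4 for zirconium.
Zirconium is a group-4 element; Zr(IV) is therefore d⁰.

d⁰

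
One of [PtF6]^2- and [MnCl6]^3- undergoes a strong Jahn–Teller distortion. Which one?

[PtF6]^2-: Ligand charges: each fluoride is −1. With an overall charge of −2 the platinum centre must be in the +4 oxidation state. Platinum is a group-10 element; Pt(IV) is therefore d⁶. A 5d ion has a large Δₒ and is invariably low-spin. The d⁶ configuration leaves the e_g set evenly filled (or empty) — no strong Jahn–Teller driving force.
[MnCl6]^3-: Ligand charges: each chloride is −1. With an overall charge of −3 the manganese centre must be in the +3 oxidation state. Mn sits in group 7, so the d-electron count is 7 − 3 = 4. Chloride is a weak-field ligand for a first-row metal, so the complex is high-spin. The t₂g³e_g¹ (high-spin) configuration has an unevenly filled e_g set; the Jahn–Teller theorem predicts a tetragonal distortion (typically axial elongation) to lift the degeneracy.

[MnCl6]^3-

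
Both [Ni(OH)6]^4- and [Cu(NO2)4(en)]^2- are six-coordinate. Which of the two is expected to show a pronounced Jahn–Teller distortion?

[Cu(NO2)4(en)]^2-

[Ni(OH)6]^4-: Each hydroxide is −1; balancing the −4 overall charge requires Ni(II). Ni sits in group 10, so the d-electron count is 10 − 2 = 8. The d⁸ configuration leaves the e_g set evenly filled (or empty) — no strong Jahn–Teller driving force.
[Cu(NO2)4(en)]^2-: Summing ligand charges against the −2 overall charge gives an oxidation state of +2 for copper. Group 11 minus oxidation state 2 gives a d⁹ configuration. The t₂g⁶e_g³ configuration has an unevenly filled e_g set; the Jahn–Teller theorem predicts a tetragonal distortion (typically axial elongation) to lift the degeneracy.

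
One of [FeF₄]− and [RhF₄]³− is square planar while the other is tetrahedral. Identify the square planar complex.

[RhF₄]³−

For [FeF₄]−: Each fluoride is −1; balancing the −1 overall charge requires Fe(III). Group 8 minus oxidation state 3 gives a d⁵ configuration. A high-spin d⁵ ion has zero CFSE in either geometry, so four ligands adopt the sterically favoured tetrahedral geometry. → tetrahedral.
For [RhF₄]³−: Summing ligand charges against the −3 overall charge gives an oxidation state of +1 for rhodium. Rh sits in group 9, so the d-electron count is 9 − 1 = 8. A 4d d⁸ ion has a large crystal-field splitting; square planar leaves the high-energy d_{x²−y²} orbital empty and maximises CFSE. → square planar.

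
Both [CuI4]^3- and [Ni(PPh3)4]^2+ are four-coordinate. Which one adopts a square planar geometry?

[Ni(PPh3)4]^2+

For [CuI4]^3-: Summing ligand charges against the −3 overall charge gives an oxidation state of +1 for copper. Copper is a group-11 element; Cu(I) is therefore d¹⁰. A d¹⁰ ion has no crystal-field stabilisation preference between square planar and tetrahedral, so four ligands adopt the sterically favoured tetrahedral geometry. → tetrahedral.
For [Ni(PPh3)4]^2+: Summing ligand charges against the +2 overall charge gives an oxidation state of +2 for nickel. Nickel is a group-10 element; Ni(II) is therefore d⁸. Triphenylphosphine is a strong-field ligand (high in the spectrochemical series). A 3d d⁸ ion with strong-field ligands gains enough CFSE to favour square planar over tetrahedral. → square planar.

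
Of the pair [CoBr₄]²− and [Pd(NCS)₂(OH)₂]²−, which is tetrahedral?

[CoBr₄]²−

For [CoBr₄]²−: Ligand charges: each bromide is −1. With an overall charge of −2 the cobalt centre must be in the +2 oxidation state. Cobalt is a group-9 element; Co(II) is therefore d⁷. For a high-spin 3d d⁷ ion with weak-field ligands the small Δₜ gives little square-planar CFSE advantage, so four ligands adopt the sterically favoured tetrahedral geometry. → tetrahedral.
For [Pd(NCS)₂(OH)₂]²−: Ligand charges: each isothiocyanate is −1; each hydroxide is −1. With an overall charge of −2 the palladium centre must be in the +2 oxidation state. Palladium is a group-10 element; Pd(II) is therefore d⁸. A 4d d⁸ ion has a large crystal-field splitting; square planar leaves the high-energy d_{x²−y²} orbital empty and maximises CFSE. → square planar.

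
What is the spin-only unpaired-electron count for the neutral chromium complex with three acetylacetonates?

3 unpaired electrons

Each acetylacetonate is −1; balancing the 0 overall charge requires Cr(III).
Cr sits in group 6, so the d-electron count is 6 − 3 = 3.
Counting donor atoms: 3×acetylacetonate (bidentate) → 6 donors. Coordination number = 6.
In an octahedral field the d³ configuration is t₂g³e_g⁰ (only one arrangement possible), giving 3 unpaired electrons.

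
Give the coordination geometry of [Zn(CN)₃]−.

trigonal planar

Each cyanide is −1; balancing the −1 overall charge requires Zn(II).
Zn sits in group 12, so the d-electron count is 12 − 2 = 10.
Coordination number: 3.
Three ligands around a d¹⁰ centre minimise repulsion in a trigonal-planar arrangement.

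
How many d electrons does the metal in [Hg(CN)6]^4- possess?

Each cyanide is −1; balancing the −4 overall charge requires Hg(II).
Mercury is a group-12 element; Hg(II) is therefore d¹⁰.

d¹⁰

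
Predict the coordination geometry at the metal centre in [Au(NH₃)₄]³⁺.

square planar

Ammonia is neutral; balancing the +3 overall charge requires Au(III).
Au sits in group 11, so the d-electron count is 11 − 3 = 8.
With 4 monodentate ligands the coordination number is 4.
A 5d d⁸ ion has a large crystal-field splitting; square planar leaves the high-energy d_{x²−y²} orbital empty and maximises CFSE.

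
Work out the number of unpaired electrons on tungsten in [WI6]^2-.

2 unpaired electrons

Each iodide is −1; balancing the −2 overall charge requires W(IV).
Group 6 minus oxidation state 4 gives a d² configuration.
In an octahedral field the d² configuration is t₂g²e_g⁰ (only one arrangement possible), giving 2 unpaired electrons.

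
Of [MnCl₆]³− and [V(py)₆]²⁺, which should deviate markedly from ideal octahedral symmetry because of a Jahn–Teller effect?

[MnCl₆]³−: Ligand charges: each chloride is −1. With an overall charge of −3 the manganese centre must be in the +3 oxidation state. Group 7 minus oxidation state 3 gives a d⁴ configuration. Chloride is a weak-field ligand for a first-row metal, so the complex is high-spin. The t₂g³e_g¹ (high-spin) configuration has an unevenly filled e_g set; the Jahn–Teller theorem predicts a tetragonal distortion (typically axial elongation) to lift the degeneracy.
[V(py)₆]²⁺: Pyridine is neutral; balancing the +2 overall charge requires V(II). Vanadium is a group-5 element; V(II) is therefore d³. The d³ configuration leaves the e_g set evenly filled (or empty) — no strong Jahn–Teller driving force.

[MnCl₆]³−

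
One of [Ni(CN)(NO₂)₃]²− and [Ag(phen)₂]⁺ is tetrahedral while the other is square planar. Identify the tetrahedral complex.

[Ag(phen)₂]⁺

For [Ni(CN)(NO₂)₃]²−: Ligand charges: each cyanide is −1; each nitro (N-bound nitrite) is −1. With an overall charge of −2 the nickel centre must be in the +2 oxidation state. Group 10 minus oxidation state 2 gives a d⁸ configuration. Cyanide and nitro (N-bound nitrite) are strong-field ligands (high in the spectrochemical series). A 3d d⁸ ion with strong-field ligands gains enough CFSE to favour square planar over tetrahedral. → square planar.
For [Ag(phen)₂]⁺: Ligand charges: 1,10-phenanthroline is neutral. With an overall charge of +1 the silver centre must be in the +1 oxidation state. Silver is a group-11 element; Ag(I) is therefore d¹⁰. A d¹⁰ ion has no crystal-field stabilisation preference between square planar and tetrahedral, so four ligands adopt the sterically favoured tetrahedral geometry. → tetrahedral.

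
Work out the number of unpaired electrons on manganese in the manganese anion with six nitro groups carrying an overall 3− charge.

Ligand charges: each nitro (N-bound nitrite) is −1. With an overall charge of −3 the manganese centre must be in the +3 oxidation state.
Group 7 minus oxidation state 3 gives a d⁴ configuration.
The spin state decides the count: Nitro (N-bound nitrite) is a strong-field ligand (high in the spectrochemical series) for a first-row metal, so the complex is low-spin.
An octahedral low-spin d⁴ ion is t₂g⁴e_g⁰, giving 2 unpaired electrons.

2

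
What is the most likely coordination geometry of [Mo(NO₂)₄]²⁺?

Ligand charges: each nitro (N-bound nitrite) is −1. With an overall charge of +2 the molybdenum centre must be in the +6 oxidation state.
Mo sits in group 6, so the d-electron count is 6 − 6 = 0.
Coordination number: 4.
A d⁰ ion has no crystal-field stabilisation preference between square planar and tetrahedral, so four ligands adopt the sterically favoured tetrahedral geometry.

tetrahedral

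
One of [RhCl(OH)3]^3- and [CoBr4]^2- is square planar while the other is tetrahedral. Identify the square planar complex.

[RhCl(OH)3]^3-

For [RhCl(OH)3]^3-: Each chloride is −1; each hydroxide is −1; balancing the −3 overall charge requires Rh(I). Rh sits in group 9, so the d-electron count is 9 − 1 = 8. A 4d d⁸ ion has a large crystal-field splitting; square planar leaves the high-energy d_{x²−y²} orbital empty and maximises CFSE. → square planar.
For [CoBr4]^2-: Summing ligand charges against the −2 overall charge gives an oxidation state of +2 for cobalt. Co sits in group 9, so the d-electron count is 9 − 2 = 7. For a high-spin 3d d⁷ ion with weak-field ligands the small Δₜ gives little square-planar CFSE advantage, so four ligands adopt the sterically favoured tetrahedral geometry. → tetrahedral.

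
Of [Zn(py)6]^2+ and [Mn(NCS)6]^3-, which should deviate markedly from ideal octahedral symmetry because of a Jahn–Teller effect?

[Mn(NCS)6]^3-

[Zn(py)6]^2+: Summing ligand charges against the +2 overall charge gives an oxidation state of +2 for zinc. Group 12 minus oxidation state 2 gives a d¹⁰ configuration. The d¹⁰ configuration leaves the e_g set evenly filled (or empty) — no strong Jahn–Teller driving force.
[Mn(NCS)6]^3-: Each isothiocyanate is −1; balancing the −3 overall charge requires Mn(III). Group 7 minus oxidation state 3 gives a d⁴ configuration. Isothiocyanate is a weak-field ligand for a first-row metal, so the complex is high-spin. The t₂g³e_g¹ (high-spin) configuration has an unevenly filled e_g set; the Jahn–Teller theorem predicts a tetragonal distortion (typically axial elongation) to lift the degeneracy.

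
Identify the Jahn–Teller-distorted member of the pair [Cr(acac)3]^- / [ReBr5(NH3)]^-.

[Cr(acac)3]^-

[Cr(acac)3]^-: Summing ligand charges against the −1 overall charge gives an oxidation state of +2 for chromium. Group 6 minus oxidation state 2 gives a d⁴ configuration. Acetylacetonate is a weak-field ligand for a first-row metal, so the complex is high-spin. The t₂g³e_g¹ (high-spin) configuration has an unevenly filled e_g set; the Jahn–Teller theorem predicts a tetragonal distortion (typically axial elongation) to lift the degeneracy.
[ReBr5(NH3)]^-: Summing ligand charges against the −1 overall charge gives an oxidation state of +4 for rhenium. Re sits in group 7, so the d-electron count is 7 − 4 = 3. The d³ configuration leaves the e_g set evenly filled (or empty) — no strong Jahn–Teller driving force.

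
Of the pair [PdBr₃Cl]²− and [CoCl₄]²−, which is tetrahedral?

[CoCl₄]²−

For [PdBr₃Cl]²−: Summing ligand charges against the −2 overall charge gives an oxidation state of +2 for palladium. Palladium is a group-10 element; Pd(II) is therefore d⁸. A 4d d⁸ ion has a large crystal-field splitting; square planar leaves the high-energy d_{x²−y²} orbital empty and maximises CFSE. → square planar.
For [CoCl₄]²−: Each chloride is −1; balancing the −2 overall charge requires Co(II). Group 9 minus oxidation state 2 gives a d⁷ configuration. For a high-spin 3d d⁷ ion with weak-field ligands the small Δₜ gives little square-planar CFSE advantage, so four ligands adopt the sterically favoured tetrahedral geometry. → tetrahedral.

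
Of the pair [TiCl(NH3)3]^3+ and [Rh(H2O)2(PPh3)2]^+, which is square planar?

For [TiCl(NH3)3]^3+: Each chloride is −1; ammonia is neutral; balancing the +3 overall charge requires Ti(IV). Group 4 minus oxidation state 4 gives a d⁰ configuration. A d⁰ ion has no crystal-field stabilisation preference between square planar and tetrahedral, so four ligands adopt the sterically favoured tetrahedral geometry. → tetrahedral.
For [Rh(H2O)2(PPh3)2]^+: Summing ligand charges against the +1 overall charge gives an oxidation state of +1 for rhodium. Group 9 minus oxidation state 1 gives a d⁸ configuration. A 4d d⁸ ion has a large crystal-field splitting; square planar leaves the high-energy d_{x²−y²} orbital empty and maximises CFSE. → square planar.

[Rh(H2O)2(PPh3)2]^+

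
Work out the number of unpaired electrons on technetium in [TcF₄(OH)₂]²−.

Ligand charges: each fluoride is −1; each hydroxide is −1. With an overall charge of −2 the technetium centre must be in the +4 oxidation state.
Technetium is a group-7 element; Tc(IV) is therefore d³.
In an octahedral field the d³ configuration is t₂g³e_g⁰ (only one arrangement possible), giving 3 unpaired electrons.

3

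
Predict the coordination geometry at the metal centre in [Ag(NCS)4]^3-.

tetrahedral

Each isothiocyanate is −1; balancing the −3 overall charge requires Ag(I).
Silver is a group-11 element; Ag(I) is therefore d¹⁰.
Coordination number: 4.
A d¹⁰ ion has no crystal-field stabilisation preference between square planar and tetrahedral, so four ligands adopt the sterically favoured tetrahedral geometry.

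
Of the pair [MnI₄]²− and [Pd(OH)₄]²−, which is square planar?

For [MnI₄]²−: Ligand charges: each iodide is −1. With an overall charge of −2 the manganese centre must be in the +2 oxidation state. Group 7 minus oxidation state 2 gives a d⁵ configuration. A high-spin d⁵ ion has zero CFSE in either geometry, so four ligands adopt the sterically favoured tetrahedral geometry. → tetrahedral.
For [Pd(OH)₄]²−: Ligand charges: each hydroxide is −1. With an overall charge of −2 the palladium centre must be in the +2 oxidation state. Group 10 minus oxidation state 2 gives a d⁸ configuration. A 4d d⁸ ion has a large crystal-field splitting; square planar leaves the high-energy d_{x²−y²} orbital empty and maximises CFSE. → square planar.

[Pd(OH)₄]²−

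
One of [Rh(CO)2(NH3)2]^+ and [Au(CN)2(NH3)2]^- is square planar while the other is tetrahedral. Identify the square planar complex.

[Rh(CO)2(NH3)2]^+

For [Rh(CO)2(NH3)2]^+: Summing ligand charges against the +1 overall charge gives an oxidation state of +1 for rhodium. Rhodium is a group-9 element; Rh(I) is therefore d⁸. A 4d d⁸ ion has a large crystal-field splitting; square planar leaves the high-energy d_{x²−y²} orbital empty and maximises CFSE. → square planar.
For [Au(CN)2(NH3)2]^-: Each cyanide is −1; ammonia is neutral; balancing the −1 overall charge requires Au(I). Au sits in group 11, so the d-electron count is 11 − 1 = 10. A d¹⁰ ion has no crystal-field stabilisation preference between square planar and tetrahedral, so four ligands adopt the sterically favoured tetrahedral geometry. → tetrahedral.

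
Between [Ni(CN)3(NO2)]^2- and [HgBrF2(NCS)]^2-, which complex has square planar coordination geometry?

[Ni(CN)3(NO2)]^2-

For [Ni(CN)3(NO2)]^2-: Summing ligand charges against the −2 overall charge gives an oxidation state of +2 for nickel. Group 10 minus oxidation state 2 gives a d⁸ configuration. Cyanide and nitro (N-bound nitrite) are strong-field ligands (high in the spectrochemical series). A 3d d⁸ ion with strong-field ligands gains enough CFSE to favour square planar over tetrahedral. → square planar.
For [HgBrF2(NCS)]^2-: Each bromide is −1; each fluoride is −1; each isothiocyanate is −1; balancing the −2 overall charge requires Hg(II). Hg sits in group 12, so the d-electron count is 12 − 2 = 10. A d¹⁰ ion has no crystal-field stabilisation preference between square planar and tetrahedral, so four ligands adopt the sterically favoured tetrahedral geometry. → tetrahedral.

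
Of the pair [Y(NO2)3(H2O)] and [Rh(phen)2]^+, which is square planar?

For [Y(NO2)3(H2O)]: Each nitro (N-bound nitrite) is −1; water is neutral; balancing the 0 overall charge requires Y(III). Y sits in group 3, so the d-electron count is 3 − 3 = 0. A d⁰ ion has no crystal-field stabilisation preference between square planar and tetrahedral, so four ligands adopt the sterically favoured tetrahedral geometry. → tetrahedral.
For [Rh(phen)2]^+: Ligand charges: 1,10-phenanthroline is neutral. With an overall charge of +1 the rhodium centre must be in the +1 oxidation state. Group 9 minus oxidation state 1 gives a d⁸ configuration. A 4d d⁸ ion has a large crystal-field splitting; square planar leaves the high-energy d_{x²−y²} orbital empty and maximises CFSE. → square planar.

[Rh(phen)2]^+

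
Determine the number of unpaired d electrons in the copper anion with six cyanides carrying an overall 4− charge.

1 unpaired electron

Each cyanide is −1; balancing the −4 overall charge requires Cu(II).
Copper is a group-11 element; Cu(II) is therefore d⁹.
In an octahedral field the d⁹ configuration is t₂g⁶e_g³ (only one arrangement possible), giving 1 unpaired electron.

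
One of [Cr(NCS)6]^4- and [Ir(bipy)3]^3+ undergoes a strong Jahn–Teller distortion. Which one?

[Cr(NCS)6]^4-

[Cr(NCS)6]^4-: Each isothiocyanate is −1; balancing the −4 overall charge requires Cr(II). Group 6 minus oxidation state 2 gives a d⁴ configuration. Isothiocyanate is a weak-field ligand for a first-row metal, so the complex is high-spin. The t₂g³e_g¹ (high-spin) configuration has an unevenly filled e_g set; the Jahn–Teller theorem predicts a tetragonal distortion (typically axial elongation) to lift the degeneracy.
[Ir(bipy)3]^3+: Ligand charges: 2,2′-bipyridine is neutral. With an overall charge of +3 the iridium centre must be in the +3 oxidation state. Ir sits in group 9, so the d-electron count is 9 − 3 = 6. A 5d ion has a large Δₒ and is invariably low-spin. The d⁶ configuration leaves the e_g set evenly filled (or empty) — no strong Jahn–Teller driving force.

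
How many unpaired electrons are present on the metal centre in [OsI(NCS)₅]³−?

1

Each iodide is −1; each isothiocyanate is −1; balancing the −3 overall charge requires Os(III).
Os sits in group 8, so the d-electron count is 8 − 3 = 5.
The spin state decides the count: a 5d ion has a large Δₒ and is invariably low-spin.
An octahedral low-spin d⁵ ion is t₂g⁵e_g⁰, giving 1 unpaired electron.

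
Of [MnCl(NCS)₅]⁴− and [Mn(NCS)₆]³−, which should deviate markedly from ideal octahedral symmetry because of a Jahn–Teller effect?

[MnCl(NCS)₅]⁴−: Each chloride is −1; each isothiocyanate is −1; balancing the −4 overall charge requires Mn(II). Manganese is a group-7 element; Mn(II) is therefore d⁵. Chloride and isothiocyanate are weak-field ligands for a first-row metal, so the complex is high-spin. The d⁵ configuration leaves the e_g set evenly filled (or empty) — no strong Jahn–Teller driving force.
[Mn(NCS)₆]³−: Ligand charges: each isothiocyanate is −1. With an overall charge of −3 the manganese centre must be in the +3 oxidation state. Mn sits in group 7, so the d-electron count is 7 − 3 = 4. Isothiocyanate is a weak-field ligand for a first-row metal, so the complex is high-spin. The t₂g³e_g¹ (high-spin) configuration has an unevenly filled e_g set; the Jahn–Teller theorem predicts a tetragonal distortion (typically axial elongation) to lift the degeneracy.

[Mn(NCS)₆]³−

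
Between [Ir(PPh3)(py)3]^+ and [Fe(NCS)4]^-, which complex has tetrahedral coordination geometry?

For [Ir(PPh3)(py)3]^+: Ligand charges: triphenylphosphine is neutral; pyridine is neutral. With an overall charge of +1 the iridium centre must be in the +1 oxidation state. Ir sits in group 9, so the d-electron count is 9 − 1 = 8. A 5d d⁸ ion has a large crystal-field splitting; square planar leaves the high-energy d_{x²−y²} orbital empty and maximises CFSE. → square planar.
For [Fe(NCS)4]^-: Each isothiocyanate is −1; balancing the −1 overall charge requires Fe(III). Fe sits in group 8, so the d-electron count is 8 − 3 = 5. A high-spin d⁵ ion has zero CFSE in either geometry, so four ligands adopt the sterically favoured tetrahedral geometry. → tetrahedral.

[Fe(NCS)4]^-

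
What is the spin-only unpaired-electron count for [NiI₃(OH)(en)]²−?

Each iodide is −1; each hydroxide is −1; ethylenediamine is neutral; balancing the −2 overall charge requires Ni(II).
Nickel is a group-10 element; Ni(II) is therefore d⁸.
Counting donor atoms: 3×iodide (monodentate) → 3 donors; 1×hydroxide (monodentate) → 1 donor; 1×ethylenediamine (bidentate) → 2 donors. Coordination number = 6.
In an octahedral field the d⁸ configuration is t₂g⁶e_g² (only one arrangement possible), giving 2 unpaired electrons.

2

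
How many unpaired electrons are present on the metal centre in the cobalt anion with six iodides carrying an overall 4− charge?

Ligand charges: each iodide is −1. With an overall charge of −4 the cobalt centre must be in the +2 oxidation state.
Group 9 minus oxidation state 2 gives a d⁷ configuration.
The spin state decides the count: Iodide is a weak-field ligand for a first-row metal, so the complex is high-spin.
An octahedral high-spin d⁷ ion is t₂g⁵e_g², giving 3 unpaired electrons.

3 unpaired electrons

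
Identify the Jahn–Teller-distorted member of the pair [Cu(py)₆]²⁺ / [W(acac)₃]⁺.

[Cu(py)₆]²⁺

[Cu(py)₆]²⁺: Summing ligand charges against the +2 overall charge gives an oxidation state of +2 for copper. Copper is a group-11 element; Cu(II) is therefore d⁹. The t₂g⁶e_g³ configuration has an unevenly filled e_g set; the Jahn–Teller theorem predicts a tetragonal distortion (typically axial elongation) to lift the degeneracy.
[W(acac)₃]⁺: Summing ligand charges against the +1 overall charge gives an oxidation state of +4 for tungsten. Tungsten is a group-6 element; W(IV) is therefore d². The d² configuration leaves the e_g set evenly filled (or empty) — no strong Jahn–Teller driving force.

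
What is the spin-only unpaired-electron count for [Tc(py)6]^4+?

Pyridine is neutral; balancing the +4 overall charge requires Tc(IV).
Technetium is a group-7 element; Tc(IV) is therefore d³.
In an octahedral field the d³ configuration is t₂g³e_g⁰ (only one arrangement possible), giving 3 unpaired electrons.

3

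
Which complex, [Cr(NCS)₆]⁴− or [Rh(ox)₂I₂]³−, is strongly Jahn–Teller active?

[Cr(NCS)₆]⁴−: Ligand charges: each isothiocyanate is −1. With an overall charge of −4 the chromium centre must be in the +2 oxidation state. Group 6 minus oxidation state 2 gives a d⁴ configuration. Isothiocyanate is a weak-field ligand for a first-row metal, so the complex is high-spin. The t₂g³e_g¹ (high-spin) configuration has an unevenly filled e_g set; the Jahn–Teller theorem predicts a tetragonal distortion (typically axial elongation) to lift the degeneracy.
[Rh(ox)₂I₂]³−: Ligand charges: each oxalate is −2; each iodide is −1. With an overall charge of −3 the rhodium centre must be in the +3 oxidation state. Rh sits in group 9, so the d-electron count is 9 − 3 = 6. A 4d ion has a large Δₒ and is invariably low-spin. The d⁶ configuration leaves the e_g set evenly filled (or empty) — no strong Jahn–Teller driving force.

[Cr(NCS)₆]⁴−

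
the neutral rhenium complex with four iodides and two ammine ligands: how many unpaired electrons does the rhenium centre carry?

Each iodide is −1; ammonia is neutral; balancing the 0 overall charge requires Re(IV).
Re sits in group 7, so the d-electron count is 7 − 4 = 3.
In an octahedral field the d³ configuration is t₂g³e_g⁰ (only one arrangement possible), giving 3 unpaired electrons.

3 unpaired electrons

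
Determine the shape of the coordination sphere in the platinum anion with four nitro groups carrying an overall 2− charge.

square planar

Summing ligand charges against the −2 overall charge gives an oxidation state of +2 for platinum.
Platinum is a group-10 element; Pt(II) is therefore d⁸.
With 4 monodentate ligands the coordination number is 4.
A 5d d⁸ ion has a large crystal-field splitting; square planar leaves the high-energy d_{x²−y²} orbital empty and maximises CFSE.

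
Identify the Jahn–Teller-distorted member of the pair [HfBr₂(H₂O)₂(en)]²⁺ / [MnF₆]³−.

[HfBr₂(H₂O)₂(en)]²⁺: Each bromide is −1; water is neutral; ethylenediamine is neutral; balancing the +2 overall charge requires Hf(IV). Hf sits in group 4, so the d-electron count is 4 − 4 = 0. The d⁰ configuration leaves the e_g set evenly filled (or empty) — no strong Jahn–Teller driving force.
[MnF₆]³−: Each fluoride is −1; balancing the −3 overall charge requires Mn(III). Group 7 minus oxidation state 3 gives a d⁴ configuration. Fluoride is a weak-field ligand for a first-row metal, so the complex is high-spin. The t₂g³e_g¹ (high-spin) configuration has an unevenly filled e_g set; the Jahn–Teller theorem predicts a tetragonal distortion (typically axial elongation) to lift the degeneracy.

[MnF₆]³−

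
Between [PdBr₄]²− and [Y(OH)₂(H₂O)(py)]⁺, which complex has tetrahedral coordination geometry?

[Y(OH)₂(H₂O)(py)]⁺

For [PdBr₄]²−: Each bromide is −1; balancing the −2 overall charge requires Pd(II). Pd sits in group 10, so the d-electron count is 10 − 2 = 8. A 4d d⁸ ion has a large crystal-field splitting; square planar leaves the high-energy d_{x²−y²} orbital empty and maximises CFSE. → square planar.
For [Y(OH)₂(H₂O)(py)]⁺: Each hydroxide is −1; water is neutral; pyridine is neutral; balancing the +1 overall charge requires Y(III). Y sits in group 3, so the d-electron count is 3 − 3 = 0. A d⁰ ion has no crystal-field stabilisation preference between square planar and tetrahedral, so four ligands adopt the sterically favoured tetrahedral geometry. → tetrahedral.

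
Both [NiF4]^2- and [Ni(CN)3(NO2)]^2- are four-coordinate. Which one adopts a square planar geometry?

[Ni(CN)3(NO2)]^2-

For [NiF4]^2-: Summing ligand charges against the −2 overall charge gives an oxidation state of +2 for nickel. Ni sits in group 10, so the d-electron count is 10 − 2 = 8. Fluoride is a weak-field ligand. With weak-field ligands the CFSE gain from square planar is small, so a 3d d⁸ ion takes the sterically preferred tetrahedral geometry. → tetrahedral.
For [Ni(CN)3(NO2)]^2-: Each cyanide is −1; each nitro (N-bound nitrite) is −1; balancing the −2 overall charge requires Ni(II). Group 10 minus oxidation state 2 gives a d⁸ configuration. Cyanide and nitro (N-bound nitrite) are strong-field ligands (high in the spectrochemical series). A 3d d⁸ ion with strong-field ligands gains enough CFSE to favour square planar over tetrahedral. → square planar.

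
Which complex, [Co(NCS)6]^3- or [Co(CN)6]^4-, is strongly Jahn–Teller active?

[Co(CN)6]^4-

[Co(NCS)6]^3-: Ligand charges: each isothiocyanate is −1. With an overall charge of −3 the cobalt centre must be in the +3 oxidation state. Group 9 minus oxidation state 3 gives a d⁶ configuration. Co(III) has an exceptionally large octahedral splitting and is low-spin with essentially every ligand except fluoride. The d⁶ configuration leaves the e_g set evenly filled (or empty) — no strong Jahn–Teller driving force.
[Co(CN)6]^4-: Summing ligand charges against the −4 overall charge gives an oxidation state of +2 for cobalt. Group 9 minus oxidation state 2 gives a d⁷ configuration. Cyanide is a strong-field ligand (high in the spectrochemical series) for a first-row metal, so the complex is low-spin. The t₂g⁶e_g¹ (low-spin) configuration has an unevenly filled e_g set; the Jahn–Teller theorem predicts a tetragonal distortion (typically axial elongation) to lift the degeneracy.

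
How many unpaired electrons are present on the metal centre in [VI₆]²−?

1 unpaired electron

Each iodide is −1; balancing the −2 overall charge requires V(IV).
Vanadium is a group-5 element; V(IV) is therefore d¹.
In an octahedral field the d¹ configuration is t₂g¹e_g⁰ (only one arrangement possible), giving 1 unpaired electron.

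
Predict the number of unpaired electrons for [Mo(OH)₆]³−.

Each hydroxide is −1; balancing the −3 overall charge requires Mo(III).
Group 6 minus oxidation state 3 gives a d³ configuration.
In an octahedral field the d³ configuration is t₂g³e_g⁰ (only one arrangement possible), giving 3 unpaired electrons.

3 unpaired electrons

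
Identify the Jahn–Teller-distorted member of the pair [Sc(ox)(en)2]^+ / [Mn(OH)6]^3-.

[Sc(ox)(en)2]^+: Summing ligand charges against the +1 overall charge gives an oxidation state of +3 for scandium. Scandium is a group-3 element; Sc(III) is therefore d⁰. The d⁰ configuration leaves the e_g set evenly filled (or empty) — no strong Jahn–Teller driving force.
[Mn(OH)6]^3-: Summing ligand charges against the −3 overall charge gives an oxidation state of +3 for manganese. Group 7 minus oxidation state 3 gives a d⁴ configuration. Hydroxide is a weak-field ligand for a first-row metal, so the complex is high-spin. The t₂g³e_g¹ (high-spin) configuration has an unevenly filled e_g set; the Jahn–Teller theorem predicts a tetragonal distortion (typically axial elongation) to lift the degeneracy.

[Mn(OH)6]^3-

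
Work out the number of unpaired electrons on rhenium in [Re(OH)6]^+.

0 unpaired electrons

Each hydroxide is −1; balancing the +1 overall charge requires Re(VII).
Re sits in group 7, so the d-electron count is 7 − 7 = 0.
In an octahedral field the d⁰ configuration is t₂g⁰e_g⁰, giving 0 unpaired electrons.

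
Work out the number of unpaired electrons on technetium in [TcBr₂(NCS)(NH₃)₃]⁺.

3

Summing ligand charges against the +1 overall charge gives an oxidation state of +4 for technetium.
Group 7 minus oxidation state 4 gives a d³ configuration.
In an octahedral field the d³ configuration is t₂g³e_g⁰ (only one arrangement possible), giving 3 unpaired electrons.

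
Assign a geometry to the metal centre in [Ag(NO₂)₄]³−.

tetrahedral

Each nitro (N-bound nitrite) is −1; balancing the −3 overall charge requires Ag(I).
Ag sits in group 11, so the d-electron count is 11 − 1 = 10.
Coordination number: 4.
A d¹⁰ ion has no crystal-field stabilisation preference between square planar and tetrahedral, so four ligands adopt the sterically favoured tetrahedral geometry.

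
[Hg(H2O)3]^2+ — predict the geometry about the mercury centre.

trigonal planar

Ligand charges: water is neutral. With an overall charge of +2 the mercury centre must be in the +2 oxidation state.
Mercury is a group-12 element; Hg(II) is therefore d¹⁰.
With 3 monodentate ligands the coordination number is 3.
Three ligands around a d¹⁰ centre minimise repulsion in a trigonal-planar arrangement.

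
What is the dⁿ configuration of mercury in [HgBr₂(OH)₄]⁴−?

Summing ligand charges against the −4 overall charge gives an oxidation state of +2 for mercury.
Group 12 minus oxidation state 2 gives a d¹⁰ configuration.

d10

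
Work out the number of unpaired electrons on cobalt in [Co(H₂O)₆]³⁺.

0

Summing ligand charges against the +3 overall charge gives an oxidation state of +3 for cobalt.
Group 9 minus oxidation state 3 gives a d⁶ configuration.
The spin state decides the count: Co(III) has an exceptionally large octahedral splitting and is low-spin with essentially every ligand except fluoride.
An octahedral low-spin d⁶ ion is t₂g⁶e_g⁰, giving 0 unpaired electrons.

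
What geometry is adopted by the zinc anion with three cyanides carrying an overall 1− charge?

trigonal planar

Summing ligand charges against the −1 overall charge gives an oxidation state of +2 for zinc.
Group 12 minus oxidation state 2 gives a d¹⁰ configuration.
Coordination number: 3.
Three ligands around a d¹⁰ centre minimise repulsion in a trigonal-planar arrangement.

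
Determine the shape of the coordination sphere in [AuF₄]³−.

Summing ligand charges against the −3 overall charge gives an oxidation state of +1 for gold.
Group 11 minus oxidation state 1 gives a d¹⁰ configuration.
Coordination number: 4.
A d¹⁰ ion has no crystal-field stabilisation preference between square planar and tetrahedral, so four ligands adopt the sterically favoured tetrahedral geometry.

tetrahedral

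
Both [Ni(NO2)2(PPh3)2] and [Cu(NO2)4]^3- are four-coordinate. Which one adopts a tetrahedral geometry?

For [Ni(NO2)2(PPh3)2]: Ligand charges: each nitro (N-bound nitrite) is −1; triphenylphosphine is neutral. With an overall charge of 0 the nickel centre must be in the +2 oxidation state. Ni sits in group 10, so the d-electron count is 10 − 2 = 8. Nitro (N-bound nitrite) and triphenylphosphine are strong-field ligands (high in the spectrochemical series). A 3d d⁸ ion with strong-field ligands gains enough CFSE to favour square planar over tetrahedral. → square planar.
For [Cu(NO2)4]^3-: Summing ligand charges against the −3 overall charge gives an oxidation state of +1 for copper. Group 11 minus oxidation state 1 gives a d¹⁰ configuration. A d¹⁰ ion has no crystal-field stabilisation preference between square planar and tetrahedral, so four ligands adopt the sterically favoured tetrahedral geometry. → tetrahedral.

[Cu(NO2)4]^3-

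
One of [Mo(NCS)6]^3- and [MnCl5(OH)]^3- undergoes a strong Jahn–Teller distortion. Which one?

[MnCl5(OH)]^3-

[Mo(NCS)6]^3-: Ligand charges: each isothiocyanate is −1. With an overall charge of −3 the molybdenum centre must be in the +3 oxidation state. Molybdenum is a group-6 element; Mo(III) is therefore d³. The d³ configuration leaves the e_g set evenly filled (or empty) — no strong Jahn–Teller driving force.
[MnCl5(OH)]^3-: Each chloride is −1; each hydroxide is −1; balancing the −3 overall charge requires Mn(III). Group 7 minus oxidation state 3 gives a d⁴ configuration. Chloride and hydroxide are weak-field ligands for a first-row metal, so the complex is high-spin. The t₂g³e_g¹ (high-spin) configuration has an unevenly filled e_g set; the Jahn–Teller theorem predicts a tetragonal distortion (typically axial elongation) to lift the degeneracy.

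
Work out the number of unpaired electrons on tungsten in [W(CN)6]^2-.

2 unpaired electrons

Summing ligand charges against the −2 overall charge gives an oxidation state of +4 for tungsten.
W sits in group 6, so the d-electron count is 6 − 4 = 2.
In an octahedral field the d² configuration is t₂g²e_g⁰ (only one arrangement possible), giving 2 unpaired electrons.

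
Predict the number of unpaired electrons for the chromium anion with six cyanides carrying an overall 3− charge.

Each cyanide is −1; balancing the −3 overall charge requires Cr(III).
Group 6 minus oxidation state 3 gives a d³ configuration.
In an octahedral field the d³ configuration is t₂g³e_g⁰ (only one arrangement possible), giving 3 unpaired electrons.

3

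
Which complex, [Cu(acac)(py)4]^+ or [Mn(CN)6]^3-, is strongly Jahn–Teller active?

[Cu(acac)(py)4]^+: Summing ligand charges against the +1 overall charge gives an oxidation state of +2 for copper. Cu sits in group 11, so the d-electron count is 11 − 2 = 9. The t₂g⁶e_g³ configuration has an unevenly filled e_g set; the Jahn–Teller theorem predicts a tetragonal distortion (typically axial elongation) to lift the degeneracy.
[Mn(CN)6]^3-: Summing ligand charges against the −3 overall charge gives an oxidation state of +3 for manganese. Mn sits in group 7, so the d-electron count is 7 − 3 = 4. Cyanide is a strong-field ligand (high in the spectrochemical series) for a first-row metal, so the complex is low-spin. The d⁴ configuration leaves the e_g set evenly filled (or empty) — no strong Jahn–Teller driving force.

[Cu(acac)(py)4]^+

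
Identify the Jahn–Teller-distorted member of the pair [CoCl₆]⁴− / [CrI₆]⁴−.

[CoCl₆]⁴−: Summing ligand charges against the −4 overall charge gives an oxidation state of +2 for cobalt. Group 9 minus oxidation state 2 gives a d⁷ configuration. Chloride is a weak-field ligand for a first-row metal, so the complex is high-spin. The d⁷ configuration leaves the e_g set evenly filled (or empty) — no strong Jahn–Teller driving force.
[CrI₆]⁴−: Summing ligand charges against the −4 overall charge gives an oxidation state of +2 for chromium. Chromium is a group-6 element; Cr(II) is therefore d⁴. Iodide is a weak-field ligand for a first-row metal, so the complex is high-spin. The t₂g³e_g¹ (high-spin) configuration has an unevenly filled e_g set; the Jahn–Teller theorem predicts a tetragonal distortion (typically axial elongation) to lift the degeneracy.

[CrI₆]⁴−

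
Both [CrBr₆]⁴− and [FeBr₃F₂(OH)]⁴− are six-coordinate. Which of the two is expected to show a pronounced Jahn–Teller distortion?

[CrBr₆]⁴−: Each bromide is −1; balancing the −4 overall charge requires Cr(II). Chromium is a group-6 element; Cr(II) is therefore d⁴. Bromide is a weak-field ligand for a first-row metal, so the complex is high-spin. The t₂g³e_g¹ (high-spin) configuration has an unevenly filled e_g set; the Jahn–Teller theorem predicts a tetragonal distortion (typically axial elongation) to lift the degeneracy.
[FeBr₃F₂(OH)]⁴−: Summing ligand charges against the −4 overall charge gives an oxidation state of +2 for iron. Iron is a group-8 element; Fe(II) is therefore d⁶. Bromide, fluoride, and hydroxide are weak-field ligands for a first-row metal, so the complex is high-spin. The d⁶ configuration leaves the e_g set evenly filled (or empty) — no strong Jahn–Teller driving force.

[CrBr₆]⁴−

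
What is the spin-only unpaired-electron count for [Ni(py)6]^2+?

Summing ligand charges against the +2 overall charge gives an oxidation state of +2 for nickel.
Nickel is a group-10 element; Ni(II) is therefore d⁸.
In an octahedral field the d⁸ configuration is t₂g⁶e_g² (only one arrangement possible), giving 2 unpaired electrons.

2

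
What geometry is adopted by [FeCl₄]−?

tetrahedral

Each chloride is −1; balancing the −1 overall charge requires Fe(III).
Group 8 minus oxidation state 3 gives a d⁵ configuration.
Coordination number: 4.
Chloride is a weak-field ligand.
A high-spin d⁵ ion has zero CFSE in either geometry, so four ligands adopt the sterically favoured tetrahedral geometry.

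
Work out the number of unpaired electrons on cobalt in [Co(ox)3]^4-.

Summing ligand charges against the −4 overall charge gives an oxidation state of +2 for cobalt.
Cobalt is a group-9 element; Co(II) is therefore d⁷.
Counting donor atoms: 3×oxalate (bidentate) → 6 donors. Coordination number = 6.
The spin state decides the count: Oxalate is a weak-field ligand for a first-row metal, so the complex is high-spin.
An octahedral high-spin d⁷ ion is t₂g⁵e_g², giving 3 unpaired electrons.

3 unpaired electrons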